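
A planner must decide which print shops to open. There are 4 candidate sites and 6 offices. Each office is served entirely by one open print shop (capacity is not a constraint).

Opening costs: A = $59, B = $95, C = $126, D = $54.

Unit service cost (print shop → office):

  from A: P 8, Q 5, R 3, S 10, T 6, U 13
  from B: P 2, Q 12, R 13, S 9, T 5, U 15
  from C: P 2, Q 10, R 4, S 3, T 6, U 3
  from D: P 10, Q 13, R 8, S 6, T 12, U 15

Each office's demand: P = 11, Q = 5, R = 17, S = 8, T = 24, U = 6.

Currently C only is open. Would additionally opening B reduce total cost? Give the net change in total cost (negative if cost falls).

No — net change +71 (cost rises by 71).

Current service cost with {C}: 326.
Adding B: each office re-picks its cheapest; new service cost 302, saving 24.
Extra fixed cost: 95. Net change = 95 − 24 = 71.
(Totals: 452 → 523.)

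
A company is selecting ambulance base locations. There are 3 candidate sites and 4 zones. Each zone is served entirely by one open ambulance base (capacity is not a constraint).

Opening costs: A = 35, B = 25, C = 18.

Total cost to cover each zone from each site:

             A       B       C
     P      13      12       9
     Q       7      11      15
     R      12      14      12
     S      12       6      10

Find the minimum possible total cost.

Minimum total cost: 64

For any fixed open set, each zone goes to its cheapest open site; total = fixed + service.
{C}: P→C 9, Q→C 15, R→C 12, S→C 10. Service 46; fixed 18; total 64.
{B}: service 43 + fixed 25 = 68
{A}: service 44 + fixed 35 = 79
{A, B, C}: P→C 9, Q→A 7, R→A 12, S→B 6. Service 34; fixed 78; total 112.
No other subset beats 64.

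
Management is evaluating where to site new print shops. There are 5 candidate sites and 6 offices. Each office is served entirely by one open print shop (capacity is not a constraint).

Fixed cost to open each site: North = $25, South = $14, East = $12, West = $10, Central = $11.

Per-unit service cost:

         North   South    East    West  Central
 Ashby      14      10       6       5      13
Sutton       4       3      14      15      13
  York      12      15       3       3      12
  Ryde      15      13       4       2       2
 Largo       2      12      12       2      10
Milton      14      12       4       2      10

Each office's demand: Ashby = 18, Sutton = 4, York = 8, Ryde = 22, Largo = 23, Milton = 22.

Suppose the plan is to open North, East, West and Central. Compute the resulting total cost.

Each office is assigned to its cheapest site among the open ones.
{North, East, West, Central}: Ashby→West 5·18=90, Sutton→North 4·4=16, York→East 3·8=24, Ryde→West 2·22=44, Largo→North 2·23=46, Milton→West 2·22=44. Service 264; fixed 58; total 322.

Total cost: 322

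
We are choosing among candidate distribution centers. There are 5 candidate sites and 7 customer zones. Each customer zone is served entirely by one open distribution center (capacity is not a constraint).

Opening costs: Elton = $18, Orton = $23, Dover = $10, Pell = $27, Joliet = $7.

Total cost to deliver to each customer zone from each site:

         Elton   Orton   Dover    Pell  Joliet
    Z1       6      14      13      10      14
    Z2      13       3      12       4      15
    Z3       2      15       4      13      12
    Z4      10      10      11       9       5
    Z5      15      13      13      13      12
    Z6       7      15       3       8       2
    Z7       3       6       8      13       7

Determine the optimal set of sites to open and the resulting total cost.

Open Elton and Joliet; minimum total cost 68.

For any fixed open set, each customer zone goes to its cheapest open site; total = fixed + service.
{Elton, Joliet}: Z1→Elton 6, Z2→Elton 13, Z3→Elton 2, Z4→Joliet 5, Z5→Joliet 12, Z6→Joliet 2, Z7→Elton 3. Service 43; fixed 25; total 68.
{Dover, Joliet}: service 55 + fixed 17 = 72
{Elton}: Z1→Elton 6, Z2→Elton 13, Z3→Elton 2, Z4→Elton 10, Z5→Elton 15, Z6→Elton 7, Z7→Elton 3. Service 56; fixed 18; total 74.
{Elton, Orton, Dover, Pell, Joliet}: service 33 + fixed 85 = 118
No other subset beats 68.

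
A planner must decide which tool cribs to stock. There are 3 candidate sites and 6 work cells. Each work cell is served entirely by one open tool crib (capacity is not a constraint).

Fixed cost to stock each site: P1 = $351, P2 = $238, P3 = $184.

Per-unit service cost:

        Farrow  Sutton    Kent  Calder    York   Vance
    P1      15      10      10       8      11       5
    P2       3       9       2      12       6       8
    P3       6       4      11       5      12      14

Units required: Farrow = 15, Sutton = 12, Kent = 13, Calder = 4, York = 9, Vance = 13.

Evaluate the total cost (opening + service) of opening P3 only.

Total cost: 775

Each work cell is assigned to its cheapest site among the open ones.
{P3}: Farrow→P3 6·15=90, Sutton→P3 4·12=48, Kent→P3 11·13=143, Calder→P3 5·4=20, York→P3 12·9=108, Vance→P3 14·13=182. Service 591; fixed 184; total 775.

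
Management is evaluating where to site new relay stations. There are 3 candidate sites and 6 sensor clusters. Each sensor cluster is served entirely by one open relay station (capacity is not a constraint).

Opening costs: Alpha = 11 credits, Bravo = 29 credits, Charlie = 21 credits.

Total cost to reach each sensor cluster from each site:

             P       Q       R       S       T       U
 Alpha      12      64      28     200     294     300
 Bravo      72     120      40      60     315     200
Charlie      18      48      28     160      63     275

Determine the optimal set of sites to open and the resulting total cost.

Open Bravo and Charlie; minimum total cost 467.

For any fixed open set, each sensor cluster goes to its cheapest open site; total = fixed + service.
{Bravo, Charlie}: P→Charlie 18, Q→Charlie 48, R→Charlie 28, S→Bravo 60, T→Charlie 63, U→Bravo 200. Service 417; fixed 50; total 467.
{Alpha, Bravo, Charlie}: service 411 + fixed 61 = 472
{Charlie}: P→Charlie 18, Q→Charlie 48, R→Charlie 28, S→Charlie 160, T→Charlie 63, U→Charlie 275. Service 592; fixed 21; total 613.
{Alpha}: service 898 + fixed 11 = 909
No other subset beats 467.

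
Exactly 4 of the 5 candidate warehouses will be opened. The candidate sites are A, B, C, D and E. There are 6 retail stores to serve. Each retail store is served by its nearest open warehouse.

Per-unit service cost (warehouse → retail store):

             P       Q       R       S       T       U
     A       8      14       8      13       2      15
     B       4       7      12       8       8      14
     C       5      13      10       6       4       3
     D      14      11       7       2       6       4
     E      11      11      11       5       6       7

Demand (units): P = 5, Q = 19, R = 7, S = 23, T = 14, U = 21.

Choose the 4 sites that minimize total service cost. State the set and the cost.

Choose A, B, C and D; total service cost 339.

With exactly 4 open, each retail store uses its cheapest among the chosen.
{A, B, C, D}: P→B 4·5=20, Q→B 7·19=133, R→D 7·7=49, S→D 2·23=46, T→A 2·14=28, U→C 3·21=63. Service cost 339.
{A, B, D, E}: service cost 360
{B, C, D, E}: service cost 367
Among all 5 size-4 choices, {A, B, C, D} is lowest.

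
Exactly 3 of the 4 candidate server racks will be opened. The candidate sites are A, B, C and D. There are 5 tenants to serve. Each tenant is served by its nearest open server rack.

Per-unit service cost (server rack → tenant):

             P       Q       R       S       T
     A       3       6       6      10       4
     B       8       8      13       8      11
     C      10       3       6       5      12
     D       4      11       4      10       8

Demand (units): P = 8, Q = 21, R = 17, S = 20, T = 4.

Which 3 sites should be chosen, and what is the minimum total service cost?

With exactly 3 open, each tenant uses its cheapest among the chosen.
{A, C, D}: P→A 3·8=24, Q→C 3·21=63, R→D 4·17=68, S→C 5·20=100, T→A 4·4=16. Service cost 271.
{B, C, D}: service cost 295
{A, B, C}: service cost 305
Among all 4 size-3 choices, {A, C, D} is lowest.

Choose A, C and D; total service cost 271.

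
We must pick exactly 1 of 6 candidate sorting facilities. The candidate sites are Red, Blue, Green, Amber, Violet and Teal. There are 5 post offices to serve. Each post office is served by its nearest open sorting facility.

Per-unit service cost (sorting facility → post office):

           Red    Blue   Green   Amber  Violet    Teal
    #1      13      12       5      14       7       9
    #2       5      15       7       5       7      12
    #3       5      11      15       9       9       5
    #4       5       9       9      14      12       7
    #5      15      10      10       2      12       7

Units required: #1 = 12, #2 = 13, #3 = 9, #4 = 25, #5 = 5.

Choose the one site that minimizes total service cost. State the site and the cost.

Choose Red only; total service cost 466.

With exactly 1 open, each post office uses its cheapest among the chosen.
{Red}: #1→Red 13·12=156, #2→Red 5·13=65, #3→Red 5·9=45, #4→Red 5·25=125, #5→Red 15·5=75. Service cost 466.
{Teal}: service cost 519
{Green}: service cost 561
Among all 6 size-1 choices, {Red} is lowest.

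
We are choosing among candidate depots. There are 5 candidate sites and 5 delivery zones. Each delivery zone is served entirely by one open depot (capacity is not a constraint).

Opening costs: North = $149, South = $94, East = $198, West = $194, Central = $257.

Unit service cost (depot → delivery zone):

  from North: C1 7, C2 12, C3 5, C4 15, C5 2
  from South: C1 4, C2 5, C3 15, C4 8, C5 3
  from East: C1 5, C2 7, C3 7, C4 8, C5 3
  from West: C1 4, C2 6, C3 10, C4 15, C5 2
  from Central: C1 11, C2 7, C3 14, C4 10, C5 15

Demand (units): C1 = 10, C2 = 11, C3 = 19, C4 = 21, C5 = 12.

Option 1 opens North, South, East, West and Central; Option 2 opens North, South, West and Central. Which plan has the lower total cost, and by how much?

Option 1: {North, South, East, West, Central}: C1→South 4·10=40, C2→South 5·11=55, C3→North 5·19=95, C4→South 8·21=168, C5→North 2·12=24. Service 382; fixed 892; total 1274.
Option 2: {North, South, West, Central}: C1→South 4·10=40, C2→South 5·11=55, C3→North 5·19=95, C4→South 8·21=168, C5→North 2·12=24. Service 382; fixed 694; total 1076.
Difference: |1274 − 1076| = 198.

Option 2 is cheaper by 198.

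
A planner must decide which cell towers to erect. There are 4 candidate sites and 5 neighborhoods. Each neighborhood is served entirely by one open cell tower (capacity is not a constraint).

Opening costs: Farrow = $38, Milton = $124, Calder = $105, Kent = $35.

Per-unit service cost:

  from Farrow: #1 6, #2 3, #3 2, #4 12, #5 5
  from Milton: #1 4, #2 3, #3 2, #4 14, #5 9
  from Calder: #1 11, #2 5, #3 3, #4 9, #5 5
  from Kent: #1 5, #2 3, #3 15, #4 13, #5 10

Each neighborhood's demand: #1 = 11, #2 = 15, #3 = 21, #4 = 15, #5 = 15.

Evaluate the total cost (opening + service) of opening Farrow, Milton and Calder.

Each neighborhood is assigned to its cheapest site among the open ones.
{Farrow, Milton, Calder}: #1→Milton 4·11=44, #2→Farrow 3·15=45, #3→Farrow 2·21=42, #4→Calder 9·15=135, #5→Farrow 5·15=75. Service 341; fixed 267; total 608.

Total cost: 608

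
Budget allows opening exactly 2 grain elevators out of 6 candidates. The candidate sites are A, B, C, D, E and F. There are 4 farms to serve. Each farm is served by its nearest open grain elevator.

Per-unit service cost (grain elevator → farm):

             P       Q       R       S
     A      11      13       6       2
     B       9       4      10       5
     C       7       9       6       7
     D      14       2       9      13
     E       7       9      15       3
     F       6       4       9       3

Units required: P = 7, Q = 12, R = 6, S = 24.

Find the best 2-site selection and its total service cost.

Choose A and F; total service cost 174.

With exactly 2 open, each farm uses its cheapest among the chosen.
{A, F}: P→F 6·7=42, Q→F 4·12=48, R→A 6·6=36, S→A 2·24=48. Service cost 174.
{A, D}: service cost 185
{D, F}: service cost 192
Among all 15 size-2 choices, {A, F} is lowest.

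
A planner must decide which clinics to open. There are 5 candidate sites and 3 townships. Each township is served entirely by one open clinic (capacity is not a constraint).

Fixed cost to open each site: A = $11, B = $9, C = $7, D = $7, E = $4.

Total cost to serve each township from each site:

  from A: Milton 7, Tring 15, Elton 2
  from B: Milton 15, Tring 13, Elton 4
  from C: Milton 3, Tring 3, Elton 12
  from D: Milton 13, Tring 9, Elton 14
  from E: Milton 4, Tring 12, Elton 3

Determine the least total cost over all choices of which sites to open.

For any fixed open set, each township goes to its cheapest open site; total = fixed + service.
{C, E}: Milton→C 3, Tring→C 3, Elton→E 3. Service 9; fixed 11; total 20.
{E}: service 19 + fixed 4 = 23
{C}: service 18 + fixed 7 = 25
{A, B, C, D, E}: Milton→C 3, Tring→C 3, Elton→A 2. Service 8; fixed 38; total 46.
No other subset beats 20.

Minimum total cost: 20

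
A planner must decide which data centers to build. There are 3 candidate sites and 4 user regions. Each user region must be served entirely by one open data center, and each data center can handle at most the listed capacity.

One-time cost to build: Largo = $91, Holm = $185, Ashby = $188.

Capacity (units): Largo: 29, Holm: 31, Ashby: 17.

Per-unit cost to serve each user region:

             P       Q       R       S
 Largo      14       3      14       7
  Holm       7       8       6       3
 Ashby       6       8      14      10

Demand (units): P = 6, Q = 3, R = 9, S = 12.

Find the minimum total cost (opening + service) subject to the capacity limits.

Minimum total cost: 341

Open {Holm}: P→Holm 7·6=42, Q→Holm 8·3=24, R→Holm 6·9=54, S→Holm 3·12=36.
Loads: Holm carries 30/31. Service 156; fixed 185; total 341.
Next best feasible plan costs 417.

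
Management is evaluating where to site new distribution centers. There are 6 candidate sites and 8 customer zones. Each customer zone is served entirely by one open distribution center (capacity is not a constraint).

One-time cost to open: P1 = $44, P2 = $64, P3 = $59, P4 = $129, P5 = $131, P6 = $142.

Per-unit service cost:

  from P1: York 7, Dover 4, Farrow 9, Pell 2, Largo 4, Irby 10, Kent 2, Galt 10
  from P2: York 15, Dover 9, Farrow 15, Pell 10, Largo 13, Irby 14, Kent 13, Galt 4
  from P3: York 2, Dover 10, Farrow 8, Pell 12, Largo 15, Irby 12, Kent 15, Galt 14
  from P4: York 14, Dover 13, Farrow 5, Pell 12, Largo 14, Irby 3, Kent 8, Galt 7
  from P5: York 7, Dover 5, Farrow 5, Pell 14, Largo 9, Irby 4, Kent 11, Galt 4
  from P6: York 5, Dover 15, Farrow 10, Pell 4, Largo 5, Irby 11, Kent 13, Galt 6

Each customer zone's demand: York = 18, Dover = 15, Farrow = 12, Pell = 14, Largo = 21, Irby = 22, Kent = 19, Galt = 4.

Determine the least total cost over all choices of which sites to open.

Minimum total cost: 632

For any fixed open set, each customer zone goes to its cheapest open site; total = fixed + service.
{P1, P3, P4}: York→P3 2·18=36, Dover→P1 4·15=60, Farrow→P4 5·12=60, Pell→P1 2·14=28, Largo→P1 4·21=84, Irby→P4 3·22=66, Kent→P1 2·19=38, Galt→P4 7·4=28. Service 400; fixed 232; total 632.
{P1, P3, P5}: service 410 + fixed 234 = 644
{P1, P4}: service 490 + fixed 173 = 663
{P1, P2, P3, P4, P5, P6}: York→P3 2·18=36, Dover→P1 4·15=60, Farrow→P4 5·12=60, Pell→P1 2·14=28, Largo→P1 4·21=84, Irby→P4 3·22=66, Kent→P1 2·19=38, Galt→P2 4·4=16. Service 388; fixed 569; total 957.
No other subset beats 632.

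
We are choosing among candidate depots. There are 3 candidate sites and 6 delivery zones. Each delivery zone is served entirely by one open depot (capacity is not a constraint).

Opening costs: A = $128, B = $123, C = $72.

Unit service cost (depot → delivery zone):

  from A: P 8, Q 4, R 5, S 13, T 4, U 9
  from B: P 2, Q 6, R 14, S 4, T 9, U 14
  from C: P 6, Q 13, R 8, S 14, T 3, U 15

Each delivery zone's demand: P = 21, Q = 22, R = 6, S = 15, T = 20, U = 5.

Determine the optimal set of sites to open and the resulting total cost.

For any fixed open set, each delivery zone goes to its cheapest open site; total = fixed + service.
{A, B}: P→B 2·21=42, Q→A 4·22=88, R→A 5·6=30, S→B 4·15=60, T→A 4·20=80, U→A 9·5=45. Service 345; fixed 251; total 596.
{B, C}: service 412 + fixed 195 = 607
{A, B, C}: service 325 + fixed 323 = 648
{C}: P→C 6·21=126, Q→C 13·22=286, R→C 8·6=48, S→C 14·15=210, T→C 3·20=60, U→C 15·5=75. Service 805; fixed 72; total 877.
No other subset beats 596.

Open A and B; minimum total cost 596.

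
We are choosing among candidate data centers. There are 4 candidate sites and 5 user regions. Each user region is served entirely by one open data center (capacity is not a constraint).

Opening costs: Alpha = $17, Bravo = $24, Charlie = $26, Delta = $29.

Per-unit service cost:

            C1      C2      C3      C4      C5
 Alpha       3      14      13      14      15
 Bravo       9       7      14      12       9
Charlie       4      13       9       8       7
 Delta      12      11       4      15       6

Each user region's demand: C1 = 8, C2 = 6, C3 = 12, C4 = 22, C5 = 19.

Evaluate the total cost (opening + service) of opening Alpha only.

Each user region is assigned to its cheapest site among the open ones.
{Alpha}: C1→Alpha 3·8=24, C2→Alpha 14·6=84, C3→Alpha 13·12=156, C4→Alpha 14·22=308, C5→Alpha 15·19=285. Service 857; fixed 17; total 874.

Total cost: 874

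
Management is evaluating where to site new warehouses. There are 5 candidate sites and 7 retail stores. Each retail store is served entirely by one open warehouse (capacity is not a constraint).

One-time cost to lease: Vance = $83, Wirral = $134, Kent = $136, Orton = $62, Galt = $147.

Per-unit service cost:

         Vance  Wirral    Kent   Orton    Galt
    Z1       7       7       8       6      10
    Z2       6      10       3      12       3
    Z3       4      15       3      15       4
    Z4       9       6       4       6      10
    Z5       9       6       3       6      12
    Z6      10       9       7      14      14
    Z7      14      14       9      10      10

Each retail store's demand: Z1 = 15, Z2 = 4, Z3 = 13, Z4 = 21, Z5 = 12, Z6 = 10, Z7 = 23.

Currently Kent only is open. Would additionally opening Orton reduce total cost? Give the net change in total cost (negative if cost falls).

No — net change +32 (cost rises by 32).

Current service cost with {Kent}: 568.
Adding Orton: each retail store re-picks its cheapest; new service cost 538, saving 30.
Extra fixed cost: 62. Net change = 62 − 30 = 32.
(Totals: 704 → 736.)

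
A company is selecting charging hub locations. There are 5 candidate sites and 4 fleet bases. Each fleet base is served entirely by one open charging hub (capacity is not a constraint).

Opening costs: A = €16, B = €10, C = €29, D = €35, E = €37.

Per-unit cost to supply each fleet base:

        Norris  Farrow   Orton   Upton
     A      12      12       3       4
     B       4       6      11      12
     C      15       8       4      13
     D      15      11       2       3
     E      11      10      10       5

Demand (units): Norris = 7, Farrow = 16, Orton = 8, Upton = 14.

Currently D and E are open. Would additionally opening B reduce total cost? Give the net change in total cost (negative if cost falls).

Current service cost with {D, E}: 295.
Adding B: each fleet base re-picks its cheapest; new service cost 182, saving 113.
Extra fixed cost: 10. Net change = 10 − 113 = -103.
(Totals: 367 → 264.)

Yes — net change −103 (cost falls by 103).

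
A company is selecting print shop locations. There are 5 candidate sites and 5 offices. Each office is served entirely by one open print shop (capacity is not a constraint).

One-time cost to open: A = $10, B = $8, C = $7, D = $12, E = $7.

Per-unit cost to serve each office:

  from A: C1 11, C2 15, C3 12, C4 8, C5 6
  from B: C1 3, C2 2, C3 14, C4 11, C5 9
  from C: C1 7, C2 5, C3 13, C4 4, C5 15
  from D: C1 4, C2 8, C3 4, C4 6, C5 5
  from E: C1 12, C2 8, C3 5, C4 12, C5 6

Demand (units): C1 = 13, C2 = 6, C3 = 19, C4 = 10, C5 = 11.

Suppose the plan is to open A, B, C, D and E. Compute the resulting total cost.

Total cost: 266

Each office is assigned to its cheapest site among the open ones.
{A, B, C, D, E}: C1→B 3·13=39, C2→B 2·6=12, C3→D 4·19=76, C4→C 4·10=40, C5→D 5·11=55. Service 222; fixed 44; total 266.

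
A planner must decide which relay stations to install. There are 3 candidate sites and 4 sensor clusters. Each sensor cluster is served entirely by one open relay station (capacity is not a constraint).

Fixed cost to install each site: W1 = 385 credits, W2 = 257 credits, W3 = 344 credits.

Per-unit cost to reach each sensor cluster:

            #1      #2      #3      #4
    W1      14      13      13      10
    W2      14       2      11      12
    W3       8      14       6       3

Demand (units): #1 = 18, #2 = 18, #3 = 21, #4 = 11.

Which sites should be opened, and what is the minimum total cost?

Open W3 only; minimum total cost 899.

For any fixed open set, each sensor cluster goes to its cheapest open site; total = fixed + service.
{W3}: #1→W3 8·18=144, #2→W3 14·18=252, #3→W3 6·21=126, #4→W3 3·11=33. Service 555; fixed 344; total 899.
{W2}: #1→W2 14·18=252, #2→W2 2·18=36, #3→W2 11·21=231, #4→W2 12·11=132. Service 651; fixed 257; total 908.
{W2, W3}: service 339 + fixed 601 = 940
{W1, W2, W3}: #1→W3 8·18=144, #2→W2 2·18=36, #3→W3 6·21=126, #4→W3 3·11=33. Service 339; fixed 986; total 1325.
(All 7 nonempty subsets were checked; W3 only is lowest.)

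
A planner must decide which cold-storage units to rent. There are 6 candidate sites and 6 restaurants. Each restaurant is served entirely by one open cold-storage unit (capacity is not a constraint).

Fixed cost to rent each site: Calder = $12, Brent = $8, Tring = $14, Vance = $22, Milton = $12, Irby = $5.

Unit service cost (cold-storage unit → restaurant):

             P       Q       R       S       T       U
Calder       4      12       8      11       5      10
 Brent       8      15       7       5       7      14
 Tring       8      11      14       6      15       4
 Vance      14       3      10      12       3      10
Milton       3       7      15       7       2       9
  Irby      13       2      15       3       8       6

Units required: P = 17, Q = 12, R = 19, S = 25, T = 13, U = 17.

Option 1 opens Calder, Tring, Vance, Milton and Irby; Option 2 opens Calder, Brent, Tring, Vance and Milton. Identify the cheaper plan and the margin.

Option 1: {Calder, Tring, Vance, Milton, Irby}: P→Milton 3·17=51, Q→Irby 2·12=24, R→Calder 8·19=152, S→Irby 3·25=75, T→Milton 2·13=26, U→Tring 4·17=68. Service 396; fixed 65; total 461.
Option 2: {Calder, Brent, Tring, Vance, Milton}: P→Milton 3·17=51, Q→Vance 3·12=36, R→Brent 7·19=133, S→Brent 5·25=125, T→Milton 2·13=26, U→Tring 4·17=68. Service 439; fixed 68; total 507.
Difference: |461 − 507| = 46.

Option 1 is cheaper by 46.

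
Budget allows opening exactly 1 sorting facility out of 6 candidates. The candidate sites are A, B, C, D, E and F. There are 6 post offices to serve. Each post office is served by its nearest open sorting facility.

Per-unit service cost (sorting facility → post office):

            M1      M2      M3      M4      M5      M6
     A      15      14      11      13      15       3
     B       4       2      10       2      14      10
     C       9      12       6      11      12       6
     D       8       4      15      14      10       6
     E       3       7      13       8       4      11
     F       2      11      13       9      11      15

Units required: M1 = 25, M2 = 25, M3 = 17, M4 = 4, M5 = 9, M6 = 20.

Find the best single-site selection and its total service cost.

Choose B only; total service cost 654.

With exactly 1 open, each post office uses its cheapest among the chosen.
{B}: M1→B 4·25=100, M2→B 2·25=50, M3→B 10·17=170, M4→B 2·4=8, M5→B 14·9=126, M6→B 10·20=200. Service cost 654.
{E}: service cost 759
{D}: service cost 821
Among all 6 size-1 choices, {B} is lowest.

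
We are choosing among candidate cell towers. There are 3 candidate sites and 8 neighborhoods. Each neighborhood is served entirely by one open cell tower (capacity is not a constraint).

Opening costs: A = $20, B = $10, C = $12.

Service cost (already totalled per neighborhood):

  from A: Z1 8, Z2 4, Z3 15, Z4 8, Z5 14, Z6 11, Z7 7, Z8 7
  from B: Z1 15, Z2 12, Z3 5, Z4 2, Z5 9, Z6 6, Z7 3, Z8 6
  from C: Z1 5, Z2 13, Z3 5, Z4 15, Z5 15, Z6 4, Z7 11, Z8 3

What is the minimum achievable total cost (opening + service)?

Minimum total cost: 65

For any fixed open set, each neighborhood goes to its cheapest open site; total = fixed + service.
{B, C}: Z1→C 5, Z2→B 12, Z3→B 5, Z4→B 2, Z5→B 9, Z6→C 4, Z7→B 3, Z8→C 3. Service 43; fixed 22; total 65.
{B}: Z1→B 15, Z2→B 12, Z3→B 5, Z4→B 2, Z5→B 9, Z6→B 6, Z7→B 3, Z8→B 6. Service 58; fixed 10; total 68.
{A, B}: Z1→A 8, Z2→A 4, Z3→B 5, Z4→B 2, Z5→B 9, Z6→B 6, Z7→B 3, Z8→B 6. Service 43; fixed 30; total 73.
{A, B, C}: service 35 + fixed 42 = 77
No other subset beats 65.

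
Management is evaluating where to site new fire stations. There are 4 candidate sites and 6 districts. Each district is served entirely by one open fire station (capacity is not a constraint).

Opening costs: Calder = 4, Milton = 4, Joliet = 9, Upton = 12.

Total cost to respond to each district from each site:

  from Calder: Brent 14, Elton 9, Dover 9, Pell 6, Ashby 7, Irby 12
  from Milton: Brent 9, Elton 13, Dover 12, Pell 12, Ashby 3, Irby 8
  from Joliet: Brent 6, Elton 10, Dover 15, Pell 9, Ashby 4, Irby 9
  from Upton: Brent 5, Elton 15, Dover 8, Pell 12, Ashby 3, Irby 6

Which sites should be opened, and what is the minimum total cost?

Open Calder and Milton; minimum total cost 52.

For any fixed open set, each district goes to its cheapest open site; total = fixed + service.
{Calder, Milton}: Brent→Milton 9, Elton→Calder 9, Dover→Calder 9, Pell→Calder 6, Ashby→Milton 3, Irby→Milton 8. Service 44; fixed 8; total 52.
{Calder, Upton}: Brent→Upton 5, Elton→Calder 9, Dover→Upton 8, Pell→Calder 6, Ashby→Upton 3, Irby→Upton 6. Service 37; fixed 16; total 53.
{Calder, Joliet}: service 43 + fixed 13 = 56
{Calder, Milton, Joliet, Upton}: Brent→Upton 5, Elton→Calder 9, Dover→Upton 8, Pell→Calder 6, Ashby→Milton 3, Irby→Upton 6. Service 37; fixed 29; total 66.
No other subset beats 52.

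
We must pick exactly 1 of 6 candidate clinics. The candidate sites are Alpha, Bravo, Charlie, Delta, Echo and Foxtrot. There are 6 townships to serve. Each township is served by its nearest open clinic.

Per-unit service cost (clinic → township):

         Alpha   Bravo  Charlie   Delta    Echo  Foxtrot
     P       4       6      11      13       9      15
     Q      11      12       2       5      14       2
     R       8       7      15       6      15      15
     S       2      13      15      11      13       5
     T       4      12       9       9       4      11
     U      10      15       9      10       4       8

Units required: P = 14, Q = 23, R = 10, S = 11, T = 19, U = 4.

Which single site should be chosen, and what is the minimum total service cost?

Choose Alpha only; total service cost 527.

With exactly 1 open, each township uses its cheapest among the chosen.
{Alpha}: P→Alpha 4·14=56, Q→Alpha 11·23=253, R→Alpha 8·10=80, S→Alpha 2·11=22, T→Alpha 4·19=76, U→Alpha 10·4=40. Service cost 527.
{Delta}: service cost 689
{Foxtrot}: service cost 702
Among all 6 size-1 choices, {Alpha} is lowest.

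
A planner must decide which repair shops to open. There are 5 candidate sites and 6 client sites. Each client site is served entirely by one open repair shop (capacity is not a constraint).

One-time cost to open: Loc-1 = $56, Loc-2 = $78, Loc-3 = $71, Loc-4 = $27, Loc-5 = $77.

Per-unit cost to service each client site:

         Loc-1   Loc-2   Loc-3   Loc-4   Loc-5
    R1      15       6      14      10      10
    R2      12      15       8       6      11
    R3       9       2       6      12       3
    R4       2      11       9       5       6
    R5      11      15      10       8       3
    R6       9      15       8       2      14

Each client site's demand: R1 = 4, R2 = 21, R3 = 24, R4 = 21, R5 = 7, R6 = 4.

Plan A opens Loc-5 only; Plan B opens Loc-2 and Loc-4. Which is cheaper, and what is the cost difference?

Plan B is cheaper by 151.

Plan A: {Loc-5}: R1→Loc-5 10·4=40, R2→Loc-5 11·21=231, R3→Loc-5 3·24=72, R4→Loc-5 6·21=126, R5→Loc-5 3·7=21, R6→Loc-5 14·4=56. Service 546; fixed 77; total 623.
Plan B: {Loc-2, Loc-4}: R1→Loc-2 6·4=24, R2→Loc-4 6·21=126, R3→Loc-2 2·24=48, R4→Loc-4 5·21=105, R5→Loc-4 8·7=56, R6→Loc-4 2·4=8. Service 367; fixed 105; total 472.
Difference: |623 − 472| = 151.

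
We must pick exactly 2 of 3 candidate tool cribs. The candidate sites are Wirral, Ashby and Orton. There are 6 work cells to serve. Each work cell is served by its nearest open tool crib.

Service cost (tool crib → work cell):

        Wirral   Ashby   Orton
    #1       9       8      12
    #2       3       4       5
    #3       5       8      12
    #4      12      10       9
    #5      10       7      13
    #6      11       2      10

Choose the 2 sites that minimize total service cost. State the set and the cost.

With exactly 2 open, each work cell uses its cheapest among the chosen.
{Wirral, Ashby}: #1→Ashby 8, #2→Wirral 3, #3→Wirral 5, #4→Ashby 10, #5→Ashby 7, #6→Ashby 2. Service cost 35.
{Ashby, Orton}: service cost 38
{Wirral, Orton}: service cost 46
Among all 3 size-2 choices, {Wirral, Ashby} is lowest.

Choose Wirral and Ashby; total service cost 35.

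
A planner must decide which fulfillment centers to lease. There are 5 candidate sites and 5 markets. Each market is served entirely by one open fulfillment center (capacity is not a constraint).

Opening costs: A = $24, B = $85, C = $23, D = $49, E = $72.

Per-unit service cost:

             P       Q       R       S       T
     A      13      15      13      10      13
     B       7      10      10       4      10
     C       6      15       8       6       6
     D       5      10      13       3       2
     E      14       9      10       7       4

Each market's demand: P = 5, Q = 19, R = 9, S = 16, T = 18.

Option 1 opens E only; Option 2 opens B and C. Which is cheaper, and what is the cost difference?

Option 2 is cheaper by 15.

Option 1: {E}: P→E 14·5=70, Q→E 9·19=171, R→E 10·9=90, S→E 7·16=112, T→E 4·18=72. Service 515; fixed 72; total 587.
Option 2: {B, C}: P→C 6·5=30, Q→B 10·19=190, R→C 8·9=72, S→B 4·16=64, T→C 6·18=108. Service 464; fixed 108; total 572.
Difference: |587 − 572| = 15.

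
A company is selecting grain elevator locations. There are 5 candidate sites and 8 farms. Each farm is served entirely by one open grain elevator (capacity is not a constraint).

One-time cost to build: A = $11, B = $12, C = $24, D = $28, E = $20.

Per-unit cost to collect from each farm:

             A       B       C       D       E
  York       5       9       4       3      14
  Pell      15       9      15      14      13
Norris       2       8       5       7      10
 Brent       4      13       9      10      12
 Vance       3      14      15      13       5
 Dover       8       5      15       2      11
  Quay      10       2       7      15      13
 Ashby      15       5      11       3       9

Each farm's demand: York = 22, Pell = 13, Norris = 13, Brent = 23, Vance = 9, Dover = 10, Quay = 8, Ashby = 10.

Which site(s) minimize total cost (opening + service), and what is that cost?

For any fixed open set, each farm goes to its cheapest open site; total = fixed + service.
{A, B, D}: York→D 3·22=66, Pell→B 9·13=117, Norris→A 2·13=26, Brent→A 4·23=92, Vance→A 3·9=27, Dover→D 2·10=20, Quay→B 2·8=16, Ashby→D 3·10=30. Service 394; fixed 51; total 445.
{A, B, D, E}: service 394 + fixed 71 = 465
{A, B, C, D}: York→D 3·22=66, Pell→B 9·13=117, Norris→A 2·13=26, Brent→A 4·23=92, Vance→A 3·9=27, Dover→D 2·10=20, Quay→B 2·8=16, Ashby→D 3·10=30. Service 394; fixed 75; total 469.
{A, B, C, D, E}: service 394 + fixed 95 = 489
No other subset beats 445.

Open A, B and D; minimum total cost 445.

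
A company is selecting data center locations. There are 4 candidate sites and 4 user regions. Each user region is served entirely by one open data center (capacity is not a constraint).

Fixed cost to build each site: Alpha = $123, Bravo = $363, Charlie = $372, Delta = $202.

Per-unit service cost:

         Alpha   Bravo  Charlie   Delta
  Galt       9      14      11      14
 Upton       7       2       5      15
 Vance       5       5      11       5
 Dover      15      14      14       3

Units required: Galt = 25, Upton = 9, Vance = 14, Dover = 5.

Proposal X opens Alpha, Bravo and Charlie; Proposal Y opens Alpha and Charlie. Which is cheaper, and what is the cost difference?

Proposal X: {Alpha, Bravo, Charlie}: Galt→Alpha 9·25=225, Upton→Bravo 2·9=18, Vance→Alpha 5·14=70, Dover→Bravo 14·5=70. Service 383; fixed 858; total 1241.
Proposal Y: {Alpha, Charlie}: Galt→Alpha 9·25=225, Upton→Charlie 5·9=45, Vance→Alpha 5·14=70, Dover→Charlie 14·5=70. Service 410; fixed 495; total 905.
Difference: |1241 − 905| = 336.

Proposal Y is cheaper by 336.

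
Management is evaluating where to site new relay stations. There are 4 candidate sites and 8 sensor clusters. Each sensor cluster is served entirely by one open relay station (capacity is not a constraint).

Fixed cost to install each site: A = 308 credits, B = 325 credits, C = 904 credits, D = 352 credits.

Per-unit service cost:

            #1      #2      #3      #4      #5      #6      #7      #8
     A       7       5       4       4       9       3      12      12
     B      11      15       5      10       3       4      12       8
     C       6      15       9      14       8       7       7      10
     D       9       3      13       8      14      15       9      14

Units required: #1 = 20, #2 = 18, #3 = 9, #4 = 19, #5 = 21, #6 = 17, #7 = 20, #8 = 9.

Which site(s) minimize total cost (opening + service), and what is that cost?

Open A only; minimum total cost 1238.

For any fixed open set, each sensor cluster goes to its cheapest open site; total = fixed + service.
{A}: #1→A 7·20=140, #2→A 5·18=90, #3→A 4·9=36, #4→A 4·19=76, #5→A 9·21=189, #6→A 3·17=51, #7→A 12·20=240, #8→A 12·9=108. Service 930; fixed 308; total 1238.
{A, B}: service 768 + fixed 633 = 1401
{B, D}: service 814 + fixed 677 = 1491
{A, B, C, D}: service 612 + fixed 1889 = 2501
No other subset beats 1238.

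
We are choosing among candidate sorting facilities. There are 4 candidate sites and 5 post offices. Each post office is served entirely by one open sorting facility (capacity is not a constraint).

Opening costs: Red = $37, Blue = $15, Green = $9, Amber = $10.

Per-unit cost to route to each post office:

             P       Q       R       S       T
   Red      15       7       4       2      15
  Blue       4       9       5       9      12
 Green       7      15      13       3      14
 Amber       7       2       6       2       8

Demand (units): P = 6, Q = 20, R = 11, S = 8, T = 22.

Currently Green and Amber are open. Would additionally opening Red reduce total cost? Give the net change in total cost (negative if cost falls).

Current service cost with {Green, Amber}: 340.
Adding Red: each post office re-picks its cheapest; new service cost 318, saving 22.
Extra fixed cost: 37. Net change = 37 − 22 = 15.
(Totals: 359 → 374.)

No — net change +15 (cost rises by 15).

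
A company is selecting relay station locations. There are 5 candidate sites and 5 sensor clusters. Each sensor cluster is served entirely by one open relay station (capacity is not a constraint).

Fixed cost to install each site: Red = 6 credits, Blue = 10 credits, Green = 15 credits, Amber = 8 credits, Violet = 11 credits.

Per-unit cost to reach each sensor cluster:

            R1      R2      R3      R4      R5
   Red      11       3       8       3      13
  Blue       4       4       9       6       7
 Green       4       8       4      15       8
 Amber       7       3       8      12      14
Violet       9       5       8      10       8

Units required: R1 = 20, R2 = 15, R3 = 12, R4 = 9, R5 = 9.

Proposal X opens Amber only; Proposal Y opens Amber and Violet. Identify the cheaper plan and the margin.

Proposal X: {Amber}: R1→Amber 7·20=140, R2→Amber 3·15=45, R3→Amber 8·12=96, R4→Amber 12·9=108, R5→Amber 14·9=126. Service 515; fixed 8; total 523.
Proposal Y: {Amber, Violet}: R1→Amber 7·20=140, R2→Amber 3·15=45, R3→Amber 8·12=96, R4→Violet 10·9=90, R5→Violet 8·9=72. Service 443; fixed 19; total 462.
Difference: |523 − 462| = 61.

Proposal Y is cheaper by 61.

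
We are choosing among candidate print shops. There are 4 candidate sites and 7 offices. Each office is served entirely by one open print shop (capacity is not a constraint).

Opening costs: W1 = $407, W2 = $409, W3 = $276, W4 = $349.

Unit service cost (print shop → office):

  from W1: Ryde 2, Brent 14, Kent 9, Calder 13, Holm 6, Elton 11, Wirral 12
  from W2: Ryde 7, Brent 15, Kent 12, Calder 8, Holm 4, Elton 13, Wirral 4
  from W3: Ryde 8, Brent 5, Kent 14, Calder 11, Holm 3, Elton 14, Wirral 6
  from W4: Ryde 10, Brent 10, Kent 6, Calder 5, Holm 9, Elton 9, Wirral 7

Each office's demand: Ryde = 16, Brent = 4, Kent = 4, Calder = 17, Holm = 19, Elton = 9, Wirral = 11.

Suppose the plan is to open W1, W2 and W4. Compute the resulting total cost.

Total cost: 1547

Each office is assigned to its cheapest site among the open ones.
{W1, W2, W4}: Ryde→W1 2·16=32, Brent→W4 10·4=40, Kent→W4 6·4=24, Calder→W4 5·17=85, Holm→W2 4·19=76, Elton→W4 9·9=81, Wirral→W2 4·11=44. Service 382; fixed 1165; total 1547.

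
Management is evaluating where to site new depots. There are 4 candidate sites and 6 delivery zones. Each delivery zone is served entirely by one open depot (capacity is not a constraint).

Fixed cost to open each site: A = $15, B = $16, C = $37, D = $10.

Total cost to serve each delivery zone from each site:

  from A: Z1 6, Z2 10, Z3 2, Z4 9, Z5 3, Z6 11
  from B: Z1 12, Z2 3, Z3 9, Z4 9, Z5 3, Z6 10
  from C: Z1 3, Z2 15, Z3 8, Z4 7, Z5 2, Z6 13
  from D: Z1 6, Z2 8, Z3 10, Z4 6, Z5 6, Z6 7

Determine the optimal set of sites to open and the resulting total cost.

Open D only; minimum total cost 53.

For any fixed open set, each delivery zone goes to its cheapest open site; total = fixed + service.
{D}: Z1→D 6, Z2→D 8, Z3→D 10, Z4→D 6, Z5→D 6, Z6→D 7. Service 43; fixed 10; total 53.
{A}: Z1→A 6, Z2→A 10, Z3→A 2, Z4→A 9, Z5→A 3, Z6→A 11. Service 41; fixed 15; total 56.
{A, D}: service 32 + fixed 25 = 57
{A, B, C, D}: Z1→C 3, Z2→B 3, Z3→A 2, Z4→D 6, Z5→C 2, Z6→D 7. Service 23; fixed 78; total 101.
(All 15 nonempty subsets were checked; D only is lowest.)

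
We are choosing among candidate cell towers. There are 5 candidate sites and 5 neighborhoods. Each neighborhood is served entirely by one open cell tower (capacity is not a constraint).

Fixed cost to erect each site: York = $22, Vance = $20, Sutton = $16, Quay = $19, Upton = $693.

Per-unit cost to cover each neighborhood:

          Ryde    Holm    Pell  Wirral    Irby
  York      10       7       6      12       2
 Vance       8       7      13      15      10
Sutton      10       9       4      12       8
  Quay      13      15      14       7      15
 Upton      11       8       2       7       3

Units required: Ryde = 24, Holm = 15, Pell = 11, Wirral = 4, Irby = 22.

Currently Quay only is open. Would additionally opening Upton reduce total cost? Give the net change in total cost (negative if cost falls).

No — net change +144 (cost rises by 144).

Current service cost with {Quay}: 1049.
Adding Upton: each neighborhood re-picks its cheapest; new service cost 500, saving 549.
Extra fixed cost: 693. Net change = 693 − 549 = 144.
(Totals: 1068 → 1212.)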